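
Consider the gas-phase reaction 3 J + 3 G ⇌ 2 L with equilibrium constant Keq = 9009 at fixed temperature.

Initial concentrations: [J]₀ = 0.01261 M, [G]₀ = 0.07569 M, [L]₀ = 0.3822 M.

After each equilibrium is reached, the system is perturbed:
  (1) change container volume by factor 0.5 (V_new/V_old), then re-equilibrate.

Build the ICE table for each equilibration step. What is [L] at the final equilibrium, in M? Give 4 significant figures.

[L]_eq = 0.6876 M

Q₀ = 1.6800e+08 vs Keq = 9009 ⇒ Q>K, reverse
Step 1:
                    J           G           L
  init        0.01261     0.07569      0.3822
  Δ            0.1076      0.1076    -0.07174
  eq           0.1202      0.1833      0.3105
  solve Keq expr → x = -0.03587; check Q = 9009
Then change container volume by factor 0.5 (V_new/V_old).
Step 2:
                    J           G           L
  init         0.2404      0.3666      0.6209
  Δ              -0.1        -0.1     0.06666
  eq           0.1404      0.2666      0.6876
  solve Keq expr → x = 0.03333; check Q = 9009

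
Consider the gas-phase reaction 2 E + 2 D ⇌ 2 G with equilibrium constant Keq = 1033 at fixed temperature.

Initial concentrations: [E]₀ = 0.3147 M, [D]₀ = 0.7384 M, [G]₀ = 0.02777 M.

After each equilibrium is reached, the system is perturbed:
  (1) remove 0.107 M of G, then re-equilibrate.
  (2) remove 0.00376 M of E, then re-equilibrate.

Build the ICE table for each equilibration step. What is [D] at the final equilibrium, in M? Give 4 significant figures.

[D]_eq = 0.4427 M

Q₀ = 0.01428 vs Keq = 1033 ⇒ Q<K, forward
Step 1:
                  E         D         G
  I          0.3147    0.7384   0.02777
  C         -0.2924   -0.2924    0.2924
  E         0.02233     0.446    0.3201
  solve Keq expr → x = 0.1462; check Q = 1033
Then remove 0.107 M of G.
Step 2:
                  E         D         G
  I         0.02233     0.446    0.2131
  C       -0.006757 -0.006757  0.006757
  E         0.01558    0.4393    0.2199
  solve Keq expr → x = 0.003378; check Q = 1033
Then remove 0.00376 M of E.
Step 3:
                  E         D         G
  I         0.01182    0.4393    0.2199
  C        0.003401  0.003401 -0.003401
  E         0.01522    0.4427    0.2165
  solve Keq expr → x = -0.001701; check Q = 1033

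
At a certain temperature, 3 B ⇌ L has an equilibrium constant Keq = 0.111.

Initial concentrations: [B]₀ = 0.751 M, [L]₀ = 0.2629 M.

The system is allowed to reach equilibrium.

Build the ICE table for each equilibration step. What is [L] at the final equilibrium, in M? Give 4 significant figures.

[L]_eq = 0.1471 M

Q₀ = 0.6207 vs Keq = 0.111 ⇒ Q>K, reverse
Step 1:
                   B          L
  init         0.751     0.2629
  Δ           0.3474    -0.1158
  eq           1.098     0.1471
  solve Keq expr → x = -0.1158; check Q = 0.111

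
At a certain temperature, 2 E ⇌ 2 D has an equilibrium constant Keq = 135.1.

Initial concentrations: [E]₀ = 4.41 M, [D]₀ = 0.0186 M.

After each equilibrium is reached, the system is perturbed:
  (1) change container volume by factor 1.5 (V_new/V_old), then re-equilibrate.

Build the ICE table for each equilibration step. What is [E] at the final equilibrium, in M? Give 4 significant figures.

Q₀ = 1.7789e-05 vs Keq = 135.1 ⇒ Q<K, forward
Step 1:
                  E         D
  Initial      4.41    0.0186
  Change     -4.059     4.059
  Equil      0.3508     4.078
  solve Keq expr → x = 2.03; check Q = 135.1
Then change container volume by factor 1.5 (V_new/V_old).
Step 2:
                  E         D
  Initial    0.2339     2.719
  Change          0         0
  Equil      0.2339     2.719
  solve Keq expr → x = 0; check Q = 135.1

[E]_eq = 0.2339 M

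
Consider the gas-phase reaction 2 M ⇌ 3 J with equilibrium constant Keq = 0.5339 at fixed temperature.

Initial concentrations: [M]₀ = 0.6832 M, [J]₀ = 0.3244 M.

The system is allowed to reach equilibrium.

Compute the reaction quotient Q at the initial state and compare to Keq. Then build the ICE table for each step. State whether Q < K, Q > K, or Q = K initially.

Q₀ = 0.07314; Q < K (proceeds forward)

Q₀ = 0.07314 vs Keq = 0.5339 ⇒ Q<K, forward
Step 1:
                   M          J
  I           0.6832     0.3244
  C          -0.1426     0.2139
  E           0.5406     0.5383
  solve Keq expr → x = 0.07131; check Q = 0.5339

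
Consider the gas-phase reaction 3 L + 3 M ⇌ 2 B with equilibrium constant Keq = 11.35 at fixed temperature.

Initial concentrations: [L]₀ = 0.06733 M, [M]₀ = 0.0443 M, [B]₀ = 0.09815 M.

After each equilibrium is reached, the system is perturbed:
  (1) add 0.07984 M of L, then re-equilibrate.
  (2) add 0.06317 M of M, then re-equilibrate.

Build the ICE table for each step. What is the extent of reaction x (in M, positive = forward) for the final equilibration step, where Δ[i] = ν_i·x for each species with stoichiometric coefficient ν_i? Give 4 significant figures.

Q₀ = 3.6303e+05 vs Keq = 11.35 ⇒ Q>K, reverse
Step 1:
                   L          M          B
  I          0.06733     0.0443    0.09815
  C             0.12       0.12   -0.07997
  E           0.1873     0.1643    0.01818
  solve Keq expr → x = -0.03999; check Q = 11.35
Then add 0.07984 M of L.
Step 2:
                   L          M          B
  I           0.2671     0.1643    0.01818
  C         -0.01164   -0.01164   0.007761
  E           0.2555     0.1526    0.02594
  solve Keq expr → x = 0.00388; check Q = 11.35
Then add 0.06317 M of M.
Step 3:
                   L          M          B
  I           0.2555     0.2158    0.02594
  C         -0.01483   -0.01483   0.009889
  E           0.2407      0.201    0.03583
  solve Keq expr → x = 0.004945; check Q = 11.35

x = 0.004945 M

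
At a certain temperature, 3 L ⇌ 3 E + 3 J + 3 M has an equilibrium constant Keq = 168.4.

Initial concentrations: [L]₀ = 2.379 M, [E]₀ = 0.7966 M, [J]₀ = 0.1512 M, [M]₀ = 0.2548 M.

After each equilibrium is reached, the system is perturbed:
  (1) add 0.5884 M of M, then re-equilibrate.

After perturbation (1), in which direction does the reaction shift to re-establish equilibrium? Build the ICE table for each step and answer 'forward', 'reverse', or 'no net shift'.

Q₀ = 2.1468e-06 vs Keq = 168.4 ⇒ Q<K, forward
Step 1:
                   L          E          J          M
  I            2.379     0.7966     0.1512     0.2548
  C           -1.385      1.385      1.385      1.385
  E           0.9944      2.181      1.536      1.639
  solve Keq expr → x = 0.4615; check Q = 168.4
Then add 0.5884 M of M.
Step 2:
                   L          E          J          M
  I           0.9944      2.181      1.536      2.228
  C           0.1198    -0.1198    -0.1198    -0.1198
  E            1.114      2.061      1.416      2.108
  solve Keq expr → x = -0.03993; check Q = 168.4

Direction: reverse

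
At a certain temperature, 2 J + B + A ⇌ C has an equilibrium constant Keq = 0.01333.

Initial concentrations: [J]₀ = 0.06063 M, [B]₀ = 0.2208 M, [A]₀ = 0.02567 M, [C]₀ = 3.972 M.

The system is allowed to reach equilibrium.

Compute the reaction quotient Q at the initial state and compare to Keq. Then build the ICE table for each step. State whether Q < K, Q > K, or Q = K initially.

Q₀ = 1.9064e+05 vs Keq = 0.01333 ⇒ Q>K, reverse
Step 1:
                  J         B         A         C
  init      0.06063    0.2208   0.02567     3.972
  Δ           4.587     2.293     2.293    -2.293
  eq          4.647     2.514     2.319     1.679
  solve Keq expr → x = -2.293; check Q = 0.01333

Q₀ = 1.9064e+05; Q > K (proceeds reverse)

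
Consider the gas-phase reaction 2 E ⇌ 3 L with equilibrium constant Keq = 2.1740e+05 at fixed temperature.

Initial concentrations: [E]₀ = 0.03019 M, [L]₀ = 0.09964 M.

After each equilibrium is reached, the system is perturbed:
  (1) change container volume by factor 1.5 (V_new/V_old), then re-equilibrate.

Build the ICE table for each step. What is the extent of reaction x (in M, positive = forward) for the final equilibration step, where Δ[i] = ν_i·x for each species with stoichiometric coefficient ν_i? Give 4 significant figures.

Q₀ = 1.085 vs Keq = 2.1740e+05 ⇒ Q<K, forward
Step 1:
                   E          L
  Initial    0.03019    0.09964
  Change    -0.03007    0.04511
  Equil   1.1811e-04     0.1447
  solve Keq expr → x = 0.01504; check Q = 2.1740e+05
Then change container volume by factor 1.5 (V_new/V_old).
Step 2:
                   E          L
  Initial 7.8740e-05     0.0965
  Change  -1.4427e-05 2.1641e-05
  Equil   6.4313e-05    0.09652
  solve Keq expr → x = 7.2137e-06; check Q = 2.1740e+05

x = 7.2137e-06 M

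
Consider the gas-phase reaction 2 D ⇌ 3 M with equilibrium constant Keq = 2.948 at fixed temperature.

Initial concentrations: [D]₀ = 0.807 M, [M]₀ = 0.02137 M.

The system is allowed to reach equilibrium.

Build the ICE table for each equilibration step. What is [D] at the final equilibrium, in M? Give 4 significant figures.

[D]_eq = 0.3482 M

Q₀ = 1.4985e-05 vs Keq = 2.948 ⇒ Q<K, forward
Step 1:
                   D          M
  I            0.807    0.02137
  C          -0.4588     0.6883
  E           0.3482     0.7096
  solve Keq expr → x = 0.2294; check Q = 2.948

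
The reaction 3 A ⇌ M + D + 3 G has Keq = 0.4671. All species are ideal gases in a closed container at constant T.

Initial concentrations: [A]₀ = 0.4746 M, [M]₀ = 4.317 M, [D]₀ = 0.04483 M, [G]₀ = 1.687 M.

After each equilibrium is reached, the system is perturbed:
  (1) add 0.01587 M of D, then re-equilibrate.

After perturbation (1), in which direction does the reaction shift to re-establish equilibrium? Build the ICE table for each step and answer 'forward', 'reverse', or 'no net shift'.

Q₀ = 8.692 vs Keq = 0.4671 ⇒ Q>K, reverse
Step 1:
                   A          M          D          G
  init        0.4746      4.317    0.04483      1.687
  Δ            0.117   -0.03899   -0.03899     -0.117
  eq          0.5916      4.278   0.005841       1.57
  solve Keq expr → x = -0.03899; check Q = 0.4671
Then add 0.01587 M of D.
Step 2:
                   A          M          D          G
  init        0.5916      4.278    0.02171       1.57
  Δ          0.04175   -0.01392   -0.01392   -0.04175
  eq          0.6333      4.264   0.007795      1.528
  solve Keq expr → x = -0.01392; check Q = 0.4671

Direction: reverse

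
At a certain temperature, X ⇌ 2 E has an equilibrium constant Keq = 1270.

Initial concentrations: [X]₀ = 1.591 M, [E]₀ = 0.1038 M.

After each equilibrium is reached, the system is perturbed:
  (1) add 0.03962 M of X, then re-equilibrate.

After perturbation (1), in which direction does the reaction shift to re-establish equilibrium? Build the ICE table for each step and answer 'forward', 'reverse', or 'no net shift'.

Direction: forward

Q₀ = 0.006772 vs Keq = 1270 ⇒ Q<K, forward
Step 1:
                   X          E
  Initial      1.591     0.1038
  Change      -1.583      3.165
  Equil     0.008414      3.269
  solve Keq expr → x = 1.583; check Q = 1270
Then add 0.03962 M of X.
Step 2:
                   X          E
  Initial    0.04803      3.269
  Change    -0.03921    0.07842
  Equil     0.008823      3.347
  solve Keq expr → x = 0.03921; check Q = 1270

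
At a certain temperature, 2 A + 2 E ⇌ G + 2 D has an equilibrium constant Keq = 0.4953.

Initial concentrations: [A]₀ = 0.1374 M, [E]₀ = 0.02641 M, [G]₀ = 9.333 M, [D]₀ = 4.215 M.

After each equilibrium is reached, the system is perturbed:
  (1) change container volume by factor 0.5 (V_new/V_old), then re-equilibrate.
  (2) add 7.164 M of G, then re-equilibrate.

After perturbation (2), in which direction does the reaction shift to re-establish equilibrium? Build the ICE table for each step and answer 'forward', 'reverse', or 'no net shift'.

Q₀ = 1.2592e+07 vs Keq = 0.4953 ⇒ Q>K, reverse
Step 1:
                   A          E          G          D
  Initial     0.1374    0.02641      9.333      4.215
  Change       2.528      2.528     -1.264     -2.528
  Equil        2.665      2.554      8.069      1.687
  solve Keq expr → x = -1.264; check Q = 0.4953
Then change container volume by factor 0.5 (V_new/V_old).
Step 2:
                   A          E          G          D
  Initial      5.331      5.109      16.14      3.374
  Change     -0.4989    -0.4989     0.2494     0.4989
  Equil        4.832       4.61      16.39      3.873
  solve Keq expr → x = 0.2494; check Q = 0.4953
Then add 7.164 M of G.
Step 3:
                   A          E          G          D
  Initial      4.832       4.61      23.55      3.873
  Change      0.2626     0.2626    -0.1313    -0.2626
  Equil        5.095      4.873      23.42       3.61
  solve Keq expr → x = -0.1313; check Q = 0.4953

Direction: reverse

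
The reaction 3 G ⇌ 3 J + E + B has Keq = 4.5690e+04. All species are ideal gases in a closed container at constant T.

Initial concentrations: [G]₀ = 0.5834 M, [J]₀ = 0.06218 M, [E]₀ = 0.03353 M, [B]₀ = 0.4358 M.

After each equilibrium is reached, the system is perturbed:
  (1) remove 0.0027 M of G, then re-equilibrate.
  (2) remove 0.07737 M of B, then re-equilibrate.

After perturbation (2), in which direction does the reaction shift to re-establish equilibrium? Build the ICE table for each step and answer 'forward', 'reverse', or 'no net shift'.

Direction: forward

Q₀ = 1.7692e-05 vs Keq = 4.5690e+04 ⇒ Q<K, forward
Step 1:
                    G           J           E           B
  I            0.5834     0.06218     0.03353      0.4358
  C           -0.5741      0.5741      0.1914      0.1914
  E          0.009265      0.6363      0.2249      0.6272
  solve Keq expr → x = 0.1914; check Q = 4.5690e+04
Then remove 0.0027 M of G.
Step 2:
                    G           J           E           B
  I          0.006565      0.6363      0.2249      0.6272
  C          0.002645   -0.002645 -8.8170e-04 -8.8170e-04
  E           0.00921      0.6337       0.224      0.6263
  solve Keq expr → x = -8.8170e-04; check Q = 4.5690e+04
Then remove 0.07737 M of B.
Step 3:
                    G           J           E           B
  I           0.00921      0.6337       0.224      0.5489
  C       -3.8827e-04  3.8827e-04  1.2942e-04  1.2942e-04
  E          0.008822      0.6341      0.2242      0.5491
  solve Keq expr → x = 1.2942e-04; check Q = 4.5690e+04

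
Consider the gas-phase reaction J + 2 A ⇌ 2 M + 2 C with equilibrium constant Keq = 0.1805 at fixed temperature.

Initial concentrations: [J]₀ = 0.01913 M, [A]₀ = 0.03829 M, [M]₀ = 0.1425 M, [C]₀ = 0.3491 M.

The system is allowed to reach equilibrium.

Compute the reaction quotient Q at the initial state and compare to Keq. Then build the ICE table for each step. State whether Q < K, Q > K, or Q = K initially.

Q₀ = 88.24 vs Keq = 0.1805 ⇒ Q>K, reverse
Step 1:
                    J           A           M           C
  Initial     0.01913     0.03829      0.1425      0.3491
  Change      0.04479     0.08958    -0.08958    -0.08958
  Equil       0.06392      0.1279     0.05292      0.2595
  solve Keq expr → x = -0.04479; check Q = 0.1805

Q₀ = 88.24; Q > K (proceeds reverse)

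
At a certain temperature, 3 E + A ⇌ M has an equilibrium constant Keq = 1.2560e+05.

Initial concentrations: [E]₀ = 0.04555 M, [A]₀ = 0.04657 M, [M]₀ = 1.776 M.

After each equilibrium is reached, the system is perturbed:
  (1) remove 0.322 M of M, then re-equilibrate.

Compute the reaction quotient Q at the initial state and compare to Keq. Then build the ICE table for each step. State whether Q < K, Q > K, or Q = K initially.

Q₀ = 4.0353e+05 vs Keq = 1.2560e+05 ⇒ Q>K, reverse
Step 1:
                   E          A          M
  Initial    0.04555    0.04657      1.776
  Change     0.01881   0.006272  -0.006272
  Equil      0.06436    0.05284       1.77
  solve Keq expr → x = -0.006272; check Q = 1.2560e+05
Then remove 0.322 M of M.
Step 2:
                   E          A          M
  Initial    0.06436    0.05284      1.448
  Change   -0.003678  -0.001226   0.001226
  Equil      0.06069    0.05162      1.449
  solve Keq expr → x = 0.001226; check Q = 1.2560e+05

Q₀ = 4.0353e+05; Q > K (proceeds reverse)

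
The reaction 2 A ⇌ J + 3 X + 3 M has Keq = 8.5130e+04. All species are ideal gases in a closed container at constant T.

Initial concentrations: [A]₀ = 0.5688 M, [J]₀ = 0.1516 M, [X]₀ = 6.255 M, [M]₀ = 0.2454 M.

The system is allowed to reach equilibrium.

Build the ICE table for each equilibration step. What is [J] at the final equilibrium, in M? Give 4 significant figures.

Q₀ = 1.695 vs Keq = 8.5130e+04 ⇒ Q<K, forward
Step 1:
                    A           J           X           M
  I            0.5688      0.1516       6.255      0.2454
  C           -0.5255      0.2627      0.7882      0.7882
  E           0.04333      0.4143       7.043       1.034
  solve Keq expr → x = 0.2627; check Q = 8.5130e+04

[J]_eq = 0.4143 M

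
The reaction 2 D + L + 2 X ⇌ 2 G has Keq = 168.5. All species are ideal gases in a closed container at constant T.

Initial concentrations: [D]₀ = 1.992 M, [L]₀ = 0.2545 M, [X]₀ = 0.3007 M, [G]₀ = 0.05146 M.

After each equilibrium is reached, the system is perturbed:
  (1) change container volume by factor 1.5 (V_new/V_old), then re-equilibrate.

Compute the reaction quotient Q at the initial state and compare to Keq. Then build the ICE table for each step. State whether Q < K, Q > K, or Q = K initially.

Q₀ = 0.029 vs Keq = 168.5 ⇒ Q<K, forward
Step 1:
                  D         L         X         G
  I           1.992    0.2545    0.3007   0.05146
  C         -0.2612   -0.1306   -0.2612    0.2612
  E           1.731    0.1239   0.03953    0.3126
  solve Keq expr → x = 0.1306; check Q = 168.5
Then change container volume by factor 1.5 (V_new/V_old).
Step 2:
                  D         L         X         G
  I           1.154   0.08261   0.02635    0.2084
  C         0.01581  0.007906   0.01581  -0.01581
  E            1.17   0.09052   0.04216    0.1926
  solve Keq expr → x = -0.007906; check Q = 168.5

Q₀ = 0.029; Q < K (proceeds forward)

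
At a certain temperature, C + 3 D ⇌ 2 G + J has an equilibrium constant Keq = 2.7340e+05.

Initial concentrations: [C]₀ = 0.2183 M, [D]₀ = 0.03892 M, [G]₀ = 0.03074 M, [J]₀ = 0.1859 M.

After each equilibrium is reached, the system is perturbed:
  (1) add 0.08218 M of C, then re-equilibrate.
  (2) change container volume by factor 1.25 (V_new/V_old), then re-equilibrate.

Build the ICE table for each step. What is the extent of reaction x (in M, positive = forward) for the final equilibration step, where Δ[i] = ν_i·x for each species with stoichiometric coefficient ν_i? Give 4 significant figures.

Q₀ = 13.65 vs Keq = 2.7340e+05 ⇒ Q<K, forward
Step 1:
                  C         D         G         J
  init       0.2183   0.03892   0.03074    0.1859
  Δ        -0.01224  -0.03671   0.02448   0.01224
  eq         0.2061  0.002205   0.05522    0.1981
  solve Keq expr → x = 0.01224; check Q = 2.7340e+05
Then add 0.08218 M of C.
Step 2:
                  C         D         G         J
  init       0.2882  0.002205   0.05522    0.1981
  Δ       -7.6445e-05 -2.2933e-04 1.5289e-04 7.6445e-05
  eq         0.2882  0.001976   0.05537    0.1982
  solve Keq expr → x = 7.6445e-05; check Q = 2.7340e+05
Then change container volume by factor 1.25 (V_new/V_old).
Step 3:
                  C         D         G         J
  init       0.2305  0.001581    0.0443    0.1586
  Δ       3.9922e-05 1.1977e-04 -7.9844e-05 -3.9922e-05
  eq         0.2306    0.0017   0.04422    0.1585
  solve Keq expr → x = -3.9922e-05; check Q = 2.7340e+05

x = -3.9922e-05 M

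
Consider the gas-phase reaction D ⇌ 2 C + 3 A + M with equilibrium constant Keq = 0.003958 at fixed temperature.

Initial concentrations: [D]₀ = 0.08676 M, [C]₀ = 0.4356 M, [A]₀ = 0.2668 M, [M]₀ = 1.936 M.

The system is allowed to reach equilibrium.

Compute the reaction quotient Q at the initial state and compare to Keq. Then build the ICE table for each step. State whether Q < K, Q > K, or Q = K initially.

Q₀ = 0.08041 vs Keq = 0.003958 ⇒ Q>K, reverse
Step 1:
                    D           C           A           M
  I           0.08676      0.4356      0.2668       1.936
  C            0.0449    -0.08981     -0.1347     -0.0449
  E            0.1317      0.3458      0.1321       1.891
  solve Keq expr → x = -0.0449; check Q = 0.003958

Q₀ = 0.08041; Q > K (proceeds reverse)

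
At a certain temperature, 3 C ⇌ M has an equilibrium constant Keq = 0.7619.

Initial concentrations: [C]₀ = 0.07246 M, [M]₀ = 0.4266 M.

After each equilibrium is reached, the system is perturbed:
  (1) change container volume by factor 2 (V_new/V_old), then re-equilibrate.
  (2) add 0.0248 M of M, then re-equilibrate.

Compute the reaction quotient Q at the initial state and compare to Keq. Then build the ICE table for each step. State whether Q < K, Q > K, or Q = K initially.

Q₀ = 1121 vs Keq = 0.7619 ⇒ Q>K, reverse
Step 1:
                   C          M
  Initial    0.07246     0.4266
  Change      0.5963    -0.1988
  Equil       0.6687     0.2278
  solve Keq expr → x = -0.1988; check Q = 0.7619
Then change container volume by factor 2 (V_new/V_old).
Step 2:
                   C          M
  Initial     0.3344     0.1139
  Change       0.123   -0.04101
  Equil       0.4574    0.07291
  solve Keq expr → x = -0.04101; check Q = 0.7619
Then add 0.0248 M of M.
Step 3:
                   C          M
  Initial     0.4574    0.09771
  Change     0.02942  -0.009807
  Equil       0.4868     0.0879
  solve Keq expr → x = -0.009807; check Q = 0.7619

Q₀ = 1121; Q > K (proceeds reverse)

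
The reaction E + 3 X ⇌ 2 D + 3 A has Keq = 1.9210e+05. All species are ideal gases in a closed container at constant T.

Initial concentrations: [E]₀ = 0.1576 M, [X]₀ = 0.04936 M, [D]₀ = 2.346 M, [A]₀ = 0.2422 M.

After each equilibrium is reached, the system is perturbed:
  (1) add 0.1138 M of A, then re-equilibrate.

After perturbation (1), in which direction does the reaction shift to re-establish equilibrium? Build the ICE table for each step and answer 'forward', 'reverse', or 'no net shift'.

Q₀ = 4126 vs Keq = 1.9210e+05 ⇒ Q<K, forward
Step 1:
                    E           X           D           A
  Initial      0.1576     0.04936       2.346      0.2422
  Change     -0.01109    -0.03327     0.02218     0.03327
  Equil        0.1465     0.01609       2.368      0.2755
  solve Keq expr → x = 0.01109; check Q = 1.9210e+05
Then add 0.1138 M of A.
Step 2:
                    E           X           D           A
  Initial      0.1465     0.01609       2.368      0.3893
  Change     0.002053    0.006158   -0.004105   -0.006158
  Equil        0.1486     0.02225       2.364      0.3831
  solve Keq expr → x = -0.002053; check Q = 1.9210e+05

Direction: reverse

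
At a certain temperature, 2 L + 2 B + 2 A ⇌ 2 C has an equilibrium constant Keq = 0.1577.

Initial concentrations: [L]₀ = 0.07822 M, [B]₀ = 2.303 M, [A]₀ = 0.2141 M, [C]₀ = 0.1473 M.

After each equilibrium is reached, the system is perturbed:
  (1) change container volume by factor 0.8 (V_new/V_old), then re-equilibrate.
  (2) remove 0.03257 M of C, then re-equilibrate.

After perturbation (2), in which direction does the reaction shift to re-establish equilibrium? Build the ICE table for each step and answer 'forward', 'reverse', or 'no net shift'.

Q₀ = 14.59 vs Keq = 0.1577 ⇒ Q>K, reverse
Step 1:
                  L         B         A         C
  I         0.07822     2.303    0.2141    0.1473
  C         0.09589   0.09589   0.09589  -0.09589
  E          0.1741     2.399      0.31   0.05141
  solve Keq expr → x = -0.04794; check Q = 0.1577
Then change container volume by factor 0.8 (V_new/V_old).
Step 2:
                  L         B         A         C
  I          0.2176     2.999    0.3875   0.06427
  C        -0.02097  -0.02097  -0.02097   0.02097
  E          0.1967     2.978    0.3665   0.08523
  solve Keq expr → x = 0.01048; check Q = 0.1577
Then remove 0.03257 M of C.
Step 3:
                  L         B         A         C
  I          0.1967     2.978    0.3665   0.05266
  C        -0.01954  -0.01954  -0.01954   0.01954
  E          0.1771     2.958     0.347    0.0722
  solve Keq expr → x = 0.009768; check Q = 0.1577

Direction: forward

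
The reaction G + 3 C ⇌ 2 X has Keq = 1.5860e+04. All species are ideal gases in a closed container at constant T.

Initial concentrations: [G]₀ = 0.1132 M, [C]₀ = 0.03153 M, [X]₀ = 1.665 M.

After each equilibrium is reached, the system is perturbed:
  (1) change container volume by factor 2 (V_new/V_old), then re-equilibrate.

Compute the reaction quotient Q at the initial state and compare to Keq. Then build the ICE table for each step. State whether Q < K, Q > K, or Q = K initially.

Q₀ = 7.8129e+05; Q > K (proceeds reverse)

Q₀ = 7.8129e+05 vs Keq = 1.5860e+04 ⇒ Q>K, reverse
Step 1:
                   G          C          X
  I           0.1132    0.03153      1.665
  C          0.02483     0.0745   -0.04966
  E            0.138      0.106      1.615
  solve Keq expr → x = -0.02483; check Q = 1.5860e+04
Then change container volume by factor 2 (V_new/V_old).
Step 2:
                   G          C          X
  I          0.06902    0.05301     0.8077
  C         0.008875    0.02663   -0.01775
  E          0.07789    0.07964     0.7899
  solve Keq expr → x = -0.008875; check Q = 1.5860e+04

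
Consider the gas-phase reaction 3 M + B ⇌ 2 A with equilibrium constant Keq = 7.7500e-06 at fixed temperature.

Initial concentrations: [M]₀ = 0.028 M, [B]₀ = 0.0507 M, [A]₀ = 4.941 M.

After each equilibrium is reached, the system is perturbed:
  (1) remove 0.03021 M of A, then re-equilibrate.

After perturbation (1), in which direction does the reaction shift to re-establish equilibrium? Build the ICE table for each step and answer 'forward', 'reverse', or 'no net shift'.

Q₀ = 2.1936e+07 vs Keq = 7.7500e-06 ⇒ Q>K, reverse
Step 1:
                   M          B          A
  Initial      0.028     0.0507      4.941
  Change       7.282      2.427     -4.854
  Equil         7.31      2.478     0.0866
  solve Keq expr → x = -2.427; check Q = 7.7500e-06
Then remove 0.03021 M of A.
Step 2:
                   M          B          A
  Initial       7.31      2.478    0.05639
  Change    -0.04377   -0.01459    0.02918
  Equil        7.266      2.463    0.08557
  solve Keq expr → x = 0.01459; check Q = 7.7500e-06

Direction: forward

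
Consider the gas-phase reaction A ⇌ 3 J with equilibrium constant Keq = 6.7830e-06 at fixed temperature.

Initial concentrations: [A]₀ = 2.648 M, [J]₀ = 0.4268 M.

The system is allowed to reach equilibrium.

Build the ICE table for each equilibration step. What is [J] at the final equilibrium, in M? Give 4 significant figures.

[J]_eq = 0.02662 M

Q₀ = 0.02936 vs Keq = 6.7830e-06 ⇒ Q>K, reverse
Step 1:
                    A           J
  I             2.648      0.4268
  C            0.1334     -0.4002
  E             2.781     0.02662
  solve Keq expr → x = -0.1334; check Q = 6.7830e-06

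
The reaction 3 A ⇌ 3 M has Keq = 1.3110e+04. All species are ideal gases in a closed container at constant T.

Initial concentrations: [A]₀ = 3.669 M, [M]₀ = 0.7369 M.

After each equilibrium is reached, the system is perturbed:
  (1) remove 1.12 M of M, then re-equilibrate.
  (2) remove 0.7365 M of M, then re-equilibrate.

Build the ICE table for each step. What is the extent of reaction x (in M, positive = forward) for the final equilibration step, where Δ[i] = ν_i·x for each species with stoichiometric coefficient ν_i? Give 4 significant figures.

x = 0.009988 M

Q₀ = 0.008102 vs Keq = 1.3110e+04 ⇒ Q<K, forward
Step 1:
                    A           M
  init          3.669      0.7369
  Δ             -3.49        3.49
  eq           0.1793       4.227
  solve Keq expr → x = 1.163; check Q = 1.3110e+04
Then remove 1.12 M of M.
Step 2:
                    A           M
  init         0.1793       3.107
  Δ          -0.04557     0.04557
  eq           0.1337       3.152
  solve Keq expr → x = 0.01519; check Q = 1.3110e+04
Then remove 0.7365 M of M.
Step 3:
                    A           M
  init         0.1337       2.416
  Δ          -0.02996     0.02996
  eq           0.1037       2.446
  solve Keq expr → x = 0.009988; check Q = 1.3110e+04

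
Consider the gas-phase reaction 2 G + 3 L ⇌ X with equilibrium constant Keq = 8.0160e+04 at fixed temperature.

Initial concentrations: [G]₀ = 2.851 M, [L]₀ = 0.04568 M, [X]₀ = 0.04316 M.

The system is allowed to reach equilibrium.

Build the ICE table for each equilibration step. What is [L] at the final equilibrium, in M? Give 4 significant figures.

[L]_eq = 0.004465 M

Q₀ = 55.71 vs Keq = 8.0160e+04 ⇒ Q<K, forward
Step 1:
                   G          L          X
  I            2.851    0.04568    0.04316
  C         -0.02748   -0.04121    0.01374
  E            2.824   0.004465     0.0569
  solve Keq expr → x = 0.01374; check Q = 8.0160e+04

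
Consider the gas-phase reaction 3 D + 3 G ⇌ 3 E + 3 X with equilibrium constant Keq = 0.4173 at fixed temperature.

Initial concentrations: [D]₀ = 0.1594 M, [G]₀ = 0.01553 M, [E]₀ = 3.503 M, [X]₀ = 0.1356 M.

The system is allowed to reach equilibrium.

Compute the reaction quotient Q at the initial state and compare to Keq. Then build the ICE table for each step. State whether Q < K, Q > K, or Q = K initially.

Q₀ = 7.0651e+06 vs Keq = 0.4173 ⇒ Q>K, reverse
Step 1:
                  D         G         E         X
  I          0.1594   0.01553     3.503    0.1356
  C          0.1266    0.1266   -0.1266   -0.1266
  E           0.286    0.1421     3.376  0.008997
  solve Keq expr → x = -0.0422; check Q = 0.4173

Q₀ = 7.0651e+06; Q > K (proceeds reverse)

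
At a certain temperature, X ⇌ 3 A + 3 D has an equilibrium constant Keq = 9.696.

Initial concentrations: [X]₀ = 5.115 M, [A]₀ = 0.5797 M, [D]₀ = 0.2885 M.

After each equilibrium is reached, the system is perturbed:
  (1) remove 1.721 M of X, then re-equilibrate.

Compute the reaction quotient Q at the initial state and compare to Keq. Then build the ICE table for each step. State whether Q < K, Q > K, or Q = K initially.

Q₀ = 9.1454e-04; Q < K (proceeds forward)

Q₀ = 9.1454e-04 vs Keq = 9.696 ⇒ Q<K, forward
Step 1:
                  X         A         D
  Initial     5.115    0.5797    0.2885
  Change    -0.4856     1.457     1.457
  Equil       4.629     2.036     1.745
  solve Keq expr → x = 0.4856; check Q = 9.696
Then remove 1.721 M of X.
Step 2:
                  X         A         D
  Initial     2.908     2.036     1.745
  Change     0.0452   -0.1356   -0.1356
  Equil       2.954     1.901      1.61
  solve Keq expr → x = -0.0452; check Q = 9.696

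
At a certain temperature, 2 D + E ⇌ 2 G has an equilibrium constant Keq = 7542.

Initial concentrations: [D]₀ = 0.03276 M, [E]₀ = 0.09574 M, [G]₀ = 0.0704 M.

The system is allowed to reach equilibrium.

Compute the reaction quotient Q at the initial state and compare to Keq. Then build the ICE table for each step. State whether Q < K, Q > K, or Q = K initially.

Q₀ = 48.24 vs Keq = 7542 ⇒ Q<K, forward
Step 1:
                  D         E         G
  init      0.03276   0.09574    0.0704
  Δ        -0.02876  -0.01438   0.02876
  eq       0.004003   0.08136   0.09916
  solve Keq expr → x = 0.01438; check Q = 7542

Q₀ = 48.24; Q < K (proceeds forward)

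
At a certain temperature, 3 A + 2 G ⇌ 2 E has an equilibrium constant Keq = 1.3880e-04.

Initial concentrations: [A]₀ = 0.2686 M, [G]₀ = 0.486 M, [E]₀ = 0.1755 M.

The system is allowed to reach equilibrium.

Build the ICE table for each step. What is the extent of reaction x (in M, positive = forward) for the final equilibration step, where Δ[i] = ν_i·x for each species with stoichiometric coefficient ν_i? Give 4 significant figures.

Q₀ = 6.729 vs Keq = 1.3880e-04 ⇒ Q>K, reverse
Step 1:
                   A          G          E
  init        0.2686      0.486     0.1755
  Δ           0.2588     0.1725    -0.1725
  eq          0.5274     0.6585   0.002971
  solve Keq expr → x = -0.08626; check Q = 1.3880e-04

x = -0.08626 M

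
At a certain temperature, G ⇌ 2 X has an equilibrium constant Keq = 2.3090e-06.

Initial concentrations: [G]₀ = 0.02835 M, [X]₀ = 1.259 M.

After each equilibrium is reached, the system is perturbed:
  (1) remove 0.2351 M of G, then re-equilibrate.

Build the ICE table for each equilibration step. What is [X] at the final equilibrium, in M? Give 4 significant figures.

Q₀ = 55.91 vs Keq = 2.3090e-06 ⇒ Q>K, reverse
Step 1:
                  G         X
  Initial   0.02835     1.259
  Change     0.6289    -1.258
  Equil      0.6572  0.001232
  solve Keq expr → x = -0.6289; check Q = 2.3090e-06
Then remove 0.2351 M of G.
Step 2:
                  G         X
  Initial    0.4221  0.001232
  Change  1.2224e-04 -2.4447e-04
  Equil      0.4223 9.8742e-04
  solve Keq expr → x = -1.2224e-04; check Q = 2.3090e-06

[X]_eq = 9.8742e-04 M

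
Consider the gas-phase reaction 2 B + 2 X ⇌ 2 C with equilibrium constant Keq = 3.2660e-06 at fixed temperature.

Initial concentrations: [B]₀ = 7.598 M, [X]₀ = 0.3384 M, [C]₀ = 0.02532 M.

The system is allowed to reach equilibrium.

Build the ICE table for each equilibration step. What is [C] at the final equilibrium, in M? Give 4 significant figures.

Q₀ = 9.6977e-05 vs Keq = 3.2660e-06 ⇒ Q>K, reverse
Step 1:
                  B         X         C
  Initial     7.598    0.3384   0.02532
  Change    0.02038   0.02038  -0.02038
  Equil       7.618    0.3588   0.00494
  solve Keq expr → x = -0.01019; check Q = 3.2660e-06

[C]_eq = 0.00494 M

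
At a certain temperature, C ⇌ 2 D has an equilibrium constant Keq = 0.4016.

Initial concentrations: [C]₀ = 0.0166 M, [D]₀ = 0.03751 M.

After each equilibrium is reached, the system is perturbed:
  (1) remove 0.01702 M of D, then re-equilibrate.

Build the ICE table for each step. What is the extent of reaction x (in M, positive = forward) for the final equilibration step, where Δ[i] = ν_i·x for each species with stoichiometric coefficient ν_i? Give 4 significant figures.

x = 0.002819 M

Q₀ = 0.08476 vs Keq = 0.4016 ⇒ Q<K, forward
Step 1:
                  C         D
  I          0.0166   0.03751
  C       -0.008953   0.01791
  E        0.007647   0.05542
  solve Keq expr → x = 0.008953; check Q = 0.4016
Then remove 0.01702 M of D.
Step 2:
                  C         D
  I        0.007647    0.0384
  C       -0.002819  0.005637
  E        0.004828   0.04403
  solve Keq expr → x = 0.002819; check Q = 0.4016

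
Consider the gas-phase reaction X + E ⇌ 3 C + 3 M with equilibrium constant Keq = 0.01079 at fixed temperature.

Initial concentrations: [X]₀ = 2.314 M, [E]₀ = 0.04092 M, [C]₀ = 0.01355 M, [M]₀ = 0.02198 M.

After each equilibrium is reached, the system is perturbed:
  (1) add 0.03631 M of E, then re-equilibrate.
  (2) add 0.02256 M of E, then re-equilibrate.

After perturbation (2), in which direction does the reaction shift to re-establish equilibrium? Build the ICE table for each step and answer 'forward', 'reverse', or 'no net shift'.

Q₀ = 2.7900e-10 vs Keq = 0.01079 ⇒ Q<K, forward
Step 1:
                    X           E           C           M
  Initial       2.314     0.04092     0.01355     0.02198
  Change     -0.04062    -0.04062      0.1219      0.1219
  Equil         2.273  3.0118e-04      0.1354      0.1438
  solve Keq expr → x = 0.04062; check Q = 0.01079
Then add 0.03631 M of E.
Step 2:
                    X           E           C           M
  Initial       2.273     0.03661      0.1354      0.1438
  Change     -0.03038    -0.03038     0.09114     0.09114
  Equil         2.243    0.006232      0.2265       0.235
  solve Keq expr → x = 0.03038; check Q = 0.01079
Then add 0.02256 M of E.
Step 3:
                    X           E           C           M
  Initial       2.243     0.02879      0.2265       0.235
  Change      -0.0129     -0.0129      0.0387      0.0387
  Equil          2.23     0.01589      0.2652      0.2737
  solve Keq expr → x = 0.0129; check Q = 0.01079

Direction: forward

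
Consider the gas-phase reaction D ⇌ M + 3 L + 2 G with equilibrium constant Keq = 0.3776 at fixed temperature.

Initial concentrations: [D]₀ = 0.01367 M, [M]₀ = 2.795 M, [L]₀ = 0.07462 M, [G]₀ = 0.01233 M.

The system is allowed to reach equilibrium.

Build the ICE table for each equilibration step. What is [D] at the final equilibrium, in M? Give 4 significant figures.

[D]_eq = 1.8039e-05 M

Q₀ = 1.2915e-05 vs Keq = 0.3776 ⇒ Q<K, forward
Step 1:
                  D         M         L         G
  init      0.01367     2.795   0.07462   0.01233
  Δ        -0.01365   0.01365   0.04096    0.0273
  eq      1.8039e-05     2.809    0.1156   0.03963
  solve Keq expr → x = 0.01365; check Q = 0.3776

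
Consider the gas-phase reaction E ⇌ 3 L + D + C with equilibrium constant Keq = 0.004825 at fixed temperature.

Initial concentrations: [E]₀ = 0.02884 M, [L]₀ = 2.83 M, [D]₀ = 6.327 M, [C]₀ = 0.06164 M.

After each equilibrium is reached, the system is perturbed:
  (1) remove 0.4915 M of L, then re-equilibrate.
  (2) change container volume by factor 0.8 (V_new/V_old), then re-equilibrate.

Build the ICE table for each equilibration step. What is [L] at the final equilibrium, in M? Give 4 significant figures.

[L]_eq = 2.692 M

Q₀ = 306.5 vs Keq = 0.004825 ⇒ Q>K, reverse
Step 1:
                  E         L         D         C
  I         0.02884      2.83     6.327   0.06164
  C         0.06164   -0.1849  -0.06164  -0.06164
  E         0.09048     2.645     6.265 3.7650e-06
  solve Keq expr → x = -0.06164; check Q = 0.004825
Then remove 0.4915 M of L.
Step 2:
                  E         L         D         C
  I         0.09048     2.154     6.265 3.7650e-06
  C       -3.2105e-06 9.6315e-06 3.2105e-06 3.2105e-06
  E         0.09047     2.154     6.265 6.9755e-06
  solve Keq expr → x = 3.2105e-06; check Q = 0.004825
Then change container volume by factor 0.8 (V_new/V_old).
Step 3:
                  E         L         D         C
  I          0.1131     2.692     7.832 8.7194e-06
  C       5.1477e-06 -1.5443e-05 -5.1477e-06 -5.1477e-06
  E          0.1131     2.692     7.832 3.5717e-06
  solve Keq expr → x = -5.1477e-06; check Q = 0.004825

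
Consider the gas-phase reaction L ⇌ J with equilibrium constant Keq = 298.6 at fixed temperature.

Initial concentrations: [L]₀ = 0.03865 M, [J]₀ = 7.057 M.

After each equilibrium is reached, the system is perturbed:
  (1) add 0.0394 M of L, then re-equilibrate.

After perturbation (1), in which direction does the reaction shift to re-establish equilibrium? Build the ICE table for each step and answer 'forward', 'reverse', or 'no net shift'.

Direction: forward

Q₀ = 182.6 vs Keq = 298.6 ⇒ Q<K, forward
Step 1:
                  L         J
  Initial   0.03865     7.057
  Change   -0.01497   0.01497
  Equil     0.02368     7.072
  solve Keq expr → x = 0.01497; check Q = 298.6
Then add 0.0394 M of L.
Step 2:
                  L         J
  Initial   0.06308     7.072
  Change   -0.03927   0.03927
  Equil     0.02382     7.111
  solve Keq expr → x = 0.03927; check Q = 298.6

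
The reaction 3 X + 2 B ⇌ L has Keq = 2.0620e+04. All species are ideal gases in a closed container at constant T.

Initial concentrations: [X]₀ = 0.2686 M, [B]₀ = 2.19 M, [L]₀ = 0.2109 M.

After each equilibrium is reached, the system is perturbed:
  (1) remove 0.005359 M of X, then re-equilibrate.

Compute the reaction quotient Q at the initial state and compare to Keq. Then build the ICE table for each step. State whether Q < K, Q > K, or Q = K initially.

Q₀ = 2.269 vs Keq = 2.0620e+04 ⇒ Q<K, forward
Step 1:
                  X         B         L
  I          0.2686      2.19    0.2109
  C         -0.2534   -0.1689   0.08447
  E         0.01519     2.021    0.2954
  solve Keq expr → x = 0.08447; check Q = 2.0620e+04
Then remove 0.005359 M of X.
Step 2:
                  X         B         L
  I        0.009834     2.021    0.2954
  C        0.005311  0.003541  -0.00177
  E         0.01514     2.025    0.2936
  solve Keq expr → x = -0.00177; check Q = 2.0620e+04

Q₀ = 2.269; Q < K (proceeds forward)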